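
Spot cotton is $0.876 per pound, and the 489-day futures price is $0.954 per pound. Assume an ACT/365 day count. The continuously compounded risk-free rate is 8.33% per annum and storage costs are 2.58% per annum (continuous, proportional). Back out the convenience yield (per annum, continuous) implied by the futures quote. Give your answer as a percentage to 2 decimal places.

F = S·e^((r+u−y)T) ⇒ (r+u−y) = ln(F/S)/T
ln(0.954/0.876) = 0.085298; /T ⇒ 0.063668
y = r + u − ln(F/S)/T = 0.0833 + 0.0258 − 0.063668 = 0.045432
y = 4.54%

4.54%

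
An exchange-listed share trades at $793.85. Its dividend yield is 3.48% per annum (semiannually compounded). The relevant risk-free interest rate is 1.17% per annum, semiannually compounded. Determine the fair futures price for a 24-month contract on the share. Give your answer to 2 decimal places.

F = S · (1+r/2)^(2T) / (1+q/2)^(2T)
= 793.85 × 1.023606 / 1.071438 = 793.85 × 0.955357
F = $758.41

$758.41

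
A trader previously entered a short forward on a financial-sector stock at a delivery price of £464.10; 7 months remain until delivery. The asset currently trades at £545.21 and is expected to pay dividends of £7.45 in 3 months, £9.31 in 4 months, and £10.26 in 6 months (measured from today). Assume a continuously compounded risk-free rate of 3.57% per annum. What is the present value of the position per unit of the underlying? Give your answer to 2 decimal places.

-£64.01

PV(remaining dividends) I = 7.45·e^(−0.0357·3/12) + 9.31·e^(−0.0357·4/12) + 10.26·e^(−0.0357·6/12) = 26.6622
Current forward F = (S − I)·e^(rT) = (545.21 − 26.6622)·e^(0.0357·7/12) = 518.5478 × 1.021043 = 529.4596
Value (long) = (F − K)·e^(−rT) = (529.4596 − 464.10) × 0.979390 = 64.0125
Short position value = −(long value) = -£64.01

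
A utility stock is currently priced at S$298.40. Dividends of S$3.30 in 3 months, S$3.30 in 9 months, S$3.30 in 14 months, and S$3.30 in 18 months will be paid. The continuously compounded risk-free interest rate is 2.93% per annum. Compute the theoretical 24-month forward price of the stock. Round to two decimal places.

S$302.78

PV(dividends) I = 3.30·e^(−0.0293·3/12) + 3.30·e^(−0.0293·9/12) + 3.30·e^(−0.0293·14/12) + 3.30·e^(−0.0293·18/12)
I = 3.2759 + 3.2283 + 3.1891 + 3.1581 = 12.8514
F = (S − I)·e^(rT) = (298.40 − 12.8514) · e^(0.0293·24/12)
= 285.5486 · e^0.058600 = 285.5486 × 1.060351 = S$302.78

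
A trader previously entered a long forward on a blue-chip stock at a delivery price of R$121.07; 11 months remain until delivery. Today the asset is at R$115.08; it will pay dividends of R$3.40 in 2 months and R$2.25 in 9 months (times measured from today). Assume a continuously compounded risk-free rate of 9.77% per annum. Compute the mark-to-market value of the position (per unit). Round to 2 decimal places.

-R$1.05

PV(remaining dividends) I = 3.40·e^(−0.0977·2/12) + 2.25·e^(−0.0977·9/12) = 5.4361
Current forward F = (S − I)·e^(rT) = (115.08 − 5.4361)·e^(0.0977·11/12) = 109.6439 × 1.093691 = 119.9165
Value (long) = (F − K)·e^(−rT) = (119.9165 − 121.07) × 0.914335 = -1.0547
Value = -R$1.05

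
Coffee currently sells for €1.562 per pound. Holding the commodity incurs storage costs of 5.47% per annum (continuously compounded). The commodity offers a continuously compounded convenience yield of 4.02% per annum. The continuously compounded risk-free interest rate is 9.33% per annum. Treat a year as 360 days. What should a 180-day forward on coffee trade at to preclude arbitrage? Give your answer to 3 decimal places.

Net carry = r + u − y = 0.0933 + 0.0547 − 0.0402 = 0.1078
F = S·e^((r+u−y)T) = 1.562 · e^(0.1078 × 180/360) = 1.562 · e^0.053900
= 1.562 × 1.055379 = €1.649 per pound

€1.649 per pound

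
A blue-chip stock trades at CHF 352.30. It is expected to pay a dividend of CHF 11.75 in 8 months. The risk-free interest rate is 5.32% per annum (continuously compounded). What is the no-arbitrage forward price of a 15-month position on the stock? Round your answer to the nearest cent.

PV(dividends) I = 11.75·e^(−0.0532·8/12)
I = 11.3406
F = (S − I)·e^(rT) = (352.30 − 11.3406) · e^(0.0532·15/12)
= 340.9594 · e^0.066500 = 340.9594 × 1.068761 = CHF 364.40

CHF 364.40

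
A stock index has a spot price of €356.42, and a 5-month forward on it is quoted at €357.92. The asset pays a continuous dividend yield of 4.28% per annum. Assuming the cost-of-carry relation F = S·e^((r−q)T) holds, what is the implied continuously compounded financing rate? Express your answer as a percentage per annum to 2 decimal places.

5.29%

From F = S·e^((r−q)T): (r − q) = ln(F/S)/T
ln(357.92/356.42) = ln(1.004209) = 0.004200
(r − q) = 0.004200 / (5/12) = 0.010080
r = ln(F/S)/T + q = 0.010080 + 0.0428 = 0.052880
r = 5.29%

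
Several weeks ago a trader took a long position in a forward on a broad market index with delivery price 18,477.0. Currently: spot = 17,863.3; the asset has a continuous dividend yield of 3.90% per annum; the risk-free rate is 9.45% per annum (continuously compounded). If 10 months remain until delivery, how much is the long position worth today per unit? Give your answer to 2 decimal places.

214.32

Current fair forward for the remaining 10 months: F = S·e^((r − q)·T), (r − q) = 0.0945 − 0.0390 = 0.0555
F = 17863.3 · e^(0.0555 × 10/12) = 17863.3 × 1.04733621 = 18708.8809
Value of long forward = (F − K)·e^(−rT) = (18708.8809 − 18477.0) · e^(−0.0945·10/12)
= 231.8809 × 0.92427096 = 214.32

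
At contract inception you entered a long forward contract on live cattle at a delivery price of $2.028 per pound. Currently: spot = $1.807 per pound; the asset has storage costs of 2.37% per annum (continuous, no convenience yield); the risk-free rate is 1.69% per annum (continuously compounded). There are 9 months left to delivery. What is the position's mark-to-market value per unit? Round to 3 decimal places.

Current fair forward for the remaining 9 months: F = S·e^((r + u)·T), (r + u) = 0.0169 + 0.0237 = 0.0406
F = 1.807 · e^(0.0406 × 9/12) = 1.807 × 1.030918 = 1.8629
Value of long forward = (F − K)·e^(−rT) = (1.8629 − 2.028) · e^(−0.0169·9/12)
= -0.1651 × 0.987405 = -0.163

-$0.163 per pound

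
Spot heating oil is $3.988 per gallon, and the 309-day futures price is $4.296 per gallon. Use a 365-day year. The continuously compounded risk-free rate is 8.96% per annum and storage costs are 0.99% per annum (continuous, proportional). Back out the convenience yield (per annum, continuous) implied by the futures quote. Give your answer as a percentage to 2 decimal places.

1.16%

F = S·e^((r+u−y)T) ⇒ (r+u−y) = ln(F/S)/T
ln(4.296/3.988) = 0.074395; /T ⇒ 0.087878
y = r + u − ln(F/S)/T = 0.0896 + 0.0099 − 0.087878 = 0.011622
y = 1.16%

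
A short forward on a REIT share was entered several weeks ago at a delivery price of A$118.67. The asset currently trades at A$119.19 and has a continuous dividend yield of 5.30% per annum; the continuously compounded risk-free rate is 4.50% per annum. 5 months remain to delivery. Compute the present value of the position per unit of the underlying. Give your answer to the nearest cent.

Current fair forward for the remaining 5 months: F = S·e^((r − q)·T), (r − q) = 0.0450 − 0.0530 = -0.0080
F = 119.19 · e^(-0.0080 × 5/12) = 119.19 × 0.996672 = 118.7933
Value of long forward = (F − K)·e^(−rT) = (118.7933 − 118.67) · e^(−0.0450·5/12)
= 0.1233 × 0.981425 = 0.12
Short position value = −(long value) = -A$0.12

-A$0.12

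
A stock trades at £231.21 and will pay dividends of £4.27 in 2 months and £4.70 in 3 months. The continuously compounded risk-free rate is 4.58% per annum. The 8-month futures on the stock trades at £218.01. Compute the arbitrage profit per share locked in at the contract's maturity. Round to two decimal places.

£11.21 per share

PV(dividends) I = 4.27·e^(−0.0458·2/12) + 4.70·e^(−0.0458·3/12) = 8.8840
Fair futures F* = (S − I)·e^(rT) = (231.21 − 8.8840)·e^0.030533 = 222.3260 × 1.031004 = 229.2190
Market £218.01 < fair 229.2190: forward underpriced → reverse cash-and-carry (short the stock, invest proceeds at r, pay the dividends, go long the forward).
Profit at T = |F_mkt − F*| = |218.01 − 229.2190| = £11.21 per share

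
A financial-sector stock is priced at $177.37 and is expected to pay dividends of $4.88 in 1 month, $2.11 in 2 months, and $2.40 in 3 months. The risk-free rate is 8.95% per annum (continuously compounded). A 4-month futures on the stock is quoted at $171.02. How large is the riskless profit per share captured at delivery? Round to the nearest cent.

PV(dividends) I = 4.88·e^(−0.0895·1/12) + 2.11·e^(−0.0895·2/12) + 2.40·e^(−0.0895·3/12) = 9.2694
Fair futures F* = (S − I)·e^(rT) = (177.37 − 9.2694)·e^0.029833 = 168.1006 × 1.030282 = 173.1910
Market $171.02 < fair 173.1910: forward underpriced → reverse cash-and-carry (short the stock, invest proceeds at r, pay the dividends, go long the forward).
Profit at T = |F_mkt − F*| = |171.02 − 173.1910| = $2.17 per share

$2.17 per share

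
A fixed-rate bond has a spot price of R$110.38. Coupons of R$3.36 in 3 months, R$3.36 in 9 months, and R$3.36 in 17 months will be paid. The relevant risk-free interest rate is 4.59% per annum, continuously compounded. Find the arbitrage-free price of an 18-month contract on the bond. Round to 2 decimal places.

R$107.84

PV(coupons) I = 3.36·e^(−0.0459·3/12) + 3.36·e^(−0.0459·9/12) + 3.36·e^(−0.0459·17/12)
I = 3.3217 + 3.2463 + 3.1485 = 9.7165
F = (S − I)·e^(rT) = (110.38 − 9.7165) · e^(0.0459·18/12)
= 100.6635 · e^0.068850 = 100.6635 × 1.071276 = R$107.84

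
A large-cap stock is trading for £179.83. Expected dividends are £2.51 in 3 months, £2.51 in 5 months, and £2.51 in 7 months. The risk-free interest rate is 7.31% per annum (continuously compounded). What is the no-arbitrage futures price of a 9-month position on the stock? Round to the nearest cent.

£182.25

PV(dividends) I = 2.51·e^(−0.0731·3/12) + 2.51·e^(−0.0731·5/12) + 2.51·e^(−0.0731·7/12)
I = 2.4645 + 2.4347 + 2.4052 = 7.3044
F = (S − I)·e^(rT) = (179.83 − 7.3044) · e^(0.0731·9/12)
= 172.5256 · e^0.054825 = 172.5256 × 1.056356 = £182.25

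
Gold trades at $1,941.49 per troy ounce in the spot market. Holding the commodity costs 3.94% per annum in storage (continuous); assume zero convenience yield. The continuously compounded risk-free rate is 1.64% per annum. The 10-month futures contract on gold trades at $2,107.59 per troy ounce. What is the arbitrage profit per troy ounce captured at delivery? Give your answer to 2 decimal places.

Fair futures: F* = S·e^(carry·T), with carry = (r + u) = 0.0164 + 0.0394 = 0.0558
F* = 1941.49 · e^(0.0558 × 10/12) = 1941.49 · e^0.04650000 = 1941.49 × 1.04759808 = $2033.9012
Market $2107.59 > fair $2033.9012: forward overpriced → cash-and-carry (buy spot, short the forward).
At maturity, profit = |F_mkt − F*| = |2107.59 − 2033.9012| = $73.69 per troy ounce

$73.69 per troy ounce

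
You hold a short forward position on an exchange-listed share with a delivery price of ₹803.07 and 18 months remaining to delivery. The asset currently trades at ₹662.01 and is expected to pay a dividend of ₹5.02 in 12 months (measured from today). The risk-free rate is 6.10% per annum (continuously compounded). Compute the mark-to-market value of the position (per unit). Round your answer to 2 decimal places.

₹75.56

PV(remaining dividends) I = 5.02·e^(−0.0610·12/12) = 4.7229
Current forward F = (S − I)·e^(rT) = (662.01 − 4.7229)·e^(0.0610·18/12) = 657.2871 × 1.095817 = 720.2664
Value (long) = (F − K)·e^(−rT) = (720.2664 − 803.07) × 0.912561 = -75.5633
Short position value = −(long value) = ₹75.56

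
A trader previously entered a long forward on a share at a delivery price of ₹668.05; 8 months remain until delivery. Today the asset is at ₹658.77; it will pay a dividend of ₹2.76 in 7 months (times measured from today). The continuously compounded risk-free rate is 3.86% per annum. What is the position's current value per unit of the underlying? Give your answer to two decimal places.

₹4.99

PV(remaining dividends) I = 2.76·e^(−0.0386·7/12) = 2.6985
Current forward F = (S − I)·e^(rT) = (658.77 − 2.6985)·e^(0.0386·8/12) = 656.0715 × 1.026067 = 673.1733
Value (long) = (F − K)·e^(−rT) = (673.1733 − 668.05) × 0.974595 = 4.9931
Value = ₹4.99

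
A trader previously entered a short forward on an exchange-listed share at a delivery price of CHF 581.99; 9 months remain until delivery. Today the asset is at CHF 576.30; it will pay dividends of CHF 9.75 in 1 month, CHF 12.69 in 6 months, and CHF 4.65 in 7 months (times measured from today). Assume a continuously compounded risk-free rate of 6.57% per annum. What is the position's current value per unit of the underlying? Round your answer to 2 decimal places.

CHF 4.16

PV(remaining dividends) I = 9.75·e^(−0.0657·1/12) + 12.69·e^(−0.0657·6/12) + 4.65·e^(−0.0657·7/12) = 26.4518
Current forward F = (S − I)·e^(rT) = (576.30 − 26.4518)·e^(0.0657·9/12) = 549.8482 × 1.050509 = 577.6205
Value (long) = (F − K)·e^(−rT) = (577.6205 − 581.99) × 0.951919 = -4.1594
Short position value = −(long value) = CHF 4.16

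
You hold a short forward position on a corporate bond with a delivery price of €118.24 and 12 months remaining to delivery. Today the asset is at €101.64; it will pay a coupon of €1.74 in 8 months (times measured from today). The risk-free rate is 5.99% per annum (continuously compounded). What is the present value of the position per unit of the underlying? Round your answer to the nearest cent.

€11.40

PV(remaining coupons) I = 1.74·e^(−0.0599·8/12) = 1.6719
Current forward F = (S − I)·e^(rT) = (101.64 − 1.6719)·e^(0.0599·12/12) = 99.9681 × 1.061730 = 106.1391
Value (long) = (F − K)·e^(−rT) = (106.1391 − 118.24) × 0.941859 = -11.3973
Short position value = −(long value) = €11.40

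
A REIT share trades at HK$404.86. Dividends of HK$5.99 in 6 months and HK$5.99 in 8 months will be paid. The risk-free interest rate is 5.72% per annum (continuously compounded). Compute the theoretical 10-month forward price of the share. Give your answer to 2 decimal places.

PV(dividends) I = 5.99·e^(−0.0572·6/12) + 5.99·e^(−0.0572·8/12)
I = 5.8211 + 5.7659 = 11.5870
F = (S − I)·e^(rT) = (404.86 − 11.5870) · e^(0.0572·10/12)
= 393.2730 · e^0.047667 = 393.2730 × 1.048821 = HK$412.47

HK$412.47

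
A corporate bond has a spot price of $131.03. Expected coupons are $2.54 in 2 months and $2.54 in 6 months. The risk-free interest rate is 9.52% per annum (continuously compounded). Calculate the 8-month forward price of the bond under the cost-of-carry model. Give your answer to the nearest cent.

$134.37

PV(coupons) I = 2.54·e^(−0.0952·2/12) + 2.54·e^(−0.0952·6/12)
I = 2.5000 + 2.4219 = 4.9219
F = (S − I)·e^(rT) = (131.03 − 4.9219) · e^(0.0952·8/12)
= 126.1081 · e^0.063467 = 126.1081 × 1.065524 = $134.37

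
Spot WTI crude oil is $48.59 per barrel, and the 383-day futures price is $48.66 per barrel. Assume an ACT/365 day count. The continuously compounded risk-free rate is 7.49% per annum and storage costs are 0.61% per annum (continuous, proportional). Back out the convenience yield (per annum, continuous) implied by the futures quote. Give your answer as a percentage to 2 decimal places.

7.96%

F = S·e^((r+u−y)T) ⇒ (r+u−y) = ln(F/S)/T
ln(48.66/48.59) = 0.001440; /T ⇒ 0.001372
y = r + u − ln(F/S)/T = 0.0749 + 0.0061 − 0.001372 = 0.079628
y = 7.96%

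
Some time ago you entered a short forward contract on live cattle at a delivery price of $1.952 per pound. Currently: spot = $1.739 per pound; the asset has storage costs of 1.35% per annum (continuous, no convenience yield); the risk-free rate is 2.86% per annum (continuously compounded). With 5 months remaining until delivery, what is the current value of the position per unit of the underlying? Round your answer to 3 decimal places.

Current fair forward for the remaining 5 months: F = S·e^((r + u)·T), (r + u) = 0.0286 + 0.0135 = 0.0421
F = 1.739 · e^(0.0421 × 5/12) = 1.739 × 1.017696 = 1.7698
Value of long forward = (F − K)·e^(−rT) = (1.7698 − 1.952) · e^(−0.0286·5/12)
= -0.1822 × 0.988154 = -0.180
Short position value = −(long value) = $0.180

$0.180 per pound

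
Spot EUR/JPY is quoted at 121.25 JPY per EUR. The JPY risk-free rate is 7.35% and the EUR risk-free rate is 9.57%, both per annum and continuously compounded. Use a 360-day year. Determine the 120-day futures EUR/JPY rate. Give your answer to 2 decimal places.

120.36

F = S·e^((r_JPY − r_EUR)T) = 121.25 · e^((0.0735 − 0.0957) × 120/360)
= 121.25 · e^-0.007400 = 121.25 × 0.992627
F = 120.36 JPY per EUR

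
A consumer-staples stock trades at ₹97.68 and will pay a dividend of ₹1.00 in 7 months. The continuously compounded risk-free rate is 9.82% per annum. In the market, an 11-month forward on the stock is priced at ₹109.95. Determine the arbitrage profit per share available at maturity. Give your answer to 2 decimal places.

PV(dividends) I = 1.00·e^(−0.0982·7/12) = 0.9443
Fair forward F* = (S − I)·e^(rT) = (97.68 − 0.9443)·e^0.090017 = 96.7357 × 1.094193 = 105.8475
Market ₹109.95 > fair 105.8475: forward overpriced → cash-and-carry (borrow at r, buy the stock and collect the dividends, short the forward).
Profit at T = |F_mkt − F*| = |109.95 − 105.8475| = ₹4.10 per share

₹4.10 per share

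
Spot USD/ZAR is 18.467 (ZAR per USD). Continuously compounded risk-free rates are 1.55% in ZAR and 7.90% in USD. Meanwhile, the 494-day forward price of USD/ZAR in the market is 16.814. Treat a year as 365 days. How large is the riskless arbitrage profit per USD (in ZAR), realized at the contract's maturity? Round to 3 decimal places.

0.132 per USD (in ZAR)

Fair forward: F* = S·e^(carry·T), with carry = (r_ZAR − r_USD) = 0.0155 − 0.0790 = -0.0635
F* = 18.467 · e^(-0.0635 × 494/365) = 18.467 · e^-0.085942 = 18.467 × 0.917647 = 16.9462
Market 16.814 < fair 16.9462: forward underpriced → reverse cash-and-carry (short spot, go long the forward).
At maturity, profit = |F_mkt − F*| = |16.814 − 16.9462| = 0.132 per USD (in ZAR)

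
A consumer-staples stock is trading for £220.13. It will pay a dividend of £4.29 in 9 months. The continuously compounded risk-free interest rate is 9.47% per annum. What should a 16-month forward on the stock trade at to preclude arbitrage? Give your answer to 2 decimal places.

£245.22

PV(dividends) I = 4.29·e^(−0.0947·9/12)
I = 3.9959
F = (S − I)·e^(rT) = (220.13 − 3.9959) · e^(0.0947·16/12)
= 216.1341 · e^0.126267 = 216.1341 × 1.134585 = £245.22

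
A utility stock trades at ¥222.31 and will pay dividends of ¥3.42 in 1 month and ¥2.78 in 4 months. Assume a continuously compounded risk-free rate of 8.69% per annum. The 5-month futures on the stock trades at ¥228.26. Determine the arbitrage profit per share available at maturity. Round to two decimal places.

PV(dividends) I = 3.42·e^(−0.0869·1/12) + 2.78·e^(−0.0869·4/12) = 6.0960
Fair futures F* = (S − I)·e^(rT) = (222.31 − 6.0960)·e^0.036208 = 216.2140 × 1.036871 = 224.1860
Market ¥228.26 > fair 224.1860: forward overpriced → cash-and-carry (borrow at r, buy the stock and collect the dividends, short the forward).
Profit at T = |F_mkt − F*| = |228.26 − 224.1860| = ¥4.07 per share

¥4.07 per share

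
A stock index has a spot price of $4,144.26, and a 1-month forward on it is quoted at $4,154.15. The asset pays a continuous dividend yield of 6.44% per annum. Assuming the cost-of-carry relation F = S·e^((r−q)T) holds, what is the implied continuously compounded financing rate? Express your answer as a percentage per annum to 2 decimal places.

From F = S·e^((r−q)T): (r − q) = ln(F/S)/T
ln(4154.15/4144.26) = ln(1.002386) = 0.002383
(r − q) = 0.002383 / (1/12) = 0.028596
r = ln(F/S)/T + q = 0.028596 + 0.0644 = 0.092996
r = 9.30%

9.30%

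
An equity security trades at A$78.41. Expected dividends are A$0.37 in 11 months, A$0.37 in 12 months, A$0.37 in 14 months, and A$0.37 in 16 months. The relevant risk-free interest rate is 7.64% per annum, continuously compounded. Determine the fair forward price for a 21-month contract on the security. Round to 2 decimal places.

A$88.07

PV(dividends) I = 0.37·e^(−0.0764·11/12) + 0.37·e^(−0.0764·12/12) + 0.37·e^(−0.0764·14/12) + 0.37·e^(−0.0764·16/12)
I = 0.3450 + 0.3428 + 0.3384 + 0.3342 = 1.3604
F = (S − I)·e^(rT) = (78.41 − 1.3604) · e^(0.0764·21/12)
= 77.0496 · e^0.133700 = 77.0496 × 1.143050 = A$88.07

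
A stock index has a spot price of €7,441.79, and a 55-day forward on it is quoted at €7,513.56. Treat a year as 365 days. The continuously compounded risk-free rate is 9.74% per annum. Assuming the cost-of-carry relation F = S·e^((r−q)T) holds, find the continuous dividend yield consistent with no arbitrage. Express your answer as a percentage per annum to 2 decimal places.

3.37%

From F = S·e^((r−q)T): (r − q) = ln(F/S)/T
ln(7513.56/7441.79) = ln(1.009644) = 0.009598
(r − q) = 0.009598 / (55/365) = 0.063696
q = r − ln(F/S)/T = 0.0974 − 0.063696 = 0.033704
q = 3.37%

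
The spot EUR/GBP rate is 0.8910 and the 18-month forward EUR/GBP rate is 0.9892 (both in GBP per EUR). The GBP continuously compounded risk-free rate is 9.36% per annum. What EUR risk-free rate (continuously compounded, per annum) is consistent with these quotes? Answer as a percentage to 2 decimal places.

2.39%

F = S·e^((r_GBP − r_EUR)T) ⇒ r_EUR = r_GBP − ln(F/S)/T
ln(0.9892/0.8910) = 0.104552; /(18/12) = 0.069701
r_EUR = 0.0936 − 0.069701 = 0.023899
r_EUR = 2.39%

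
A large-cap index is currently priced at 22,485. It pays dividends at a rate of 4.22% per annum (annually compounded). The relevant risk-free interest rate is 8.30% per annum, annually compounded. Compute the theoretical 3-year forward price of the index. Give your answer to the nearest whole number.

F = S · (1+r)^T / (1+q)^T
= 22485 × 1.270239 / 1.132018 = 22485 × 1.122101
F = 25,230

25,230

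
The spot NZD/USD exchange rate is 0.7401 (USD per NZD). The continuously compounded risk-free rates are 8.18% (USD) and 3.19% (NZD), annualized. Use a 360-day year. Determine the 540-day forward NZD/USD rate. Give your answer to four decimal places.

F = S·e^((r_USD − r_NZD)T) = 0.7401 · e^((0.0818 − 0.0319) × 540/360)
= 0.7401 · e^0.074850 = 0.7401 × 1.077722
F = 0.7976 USD per NZD

0.7976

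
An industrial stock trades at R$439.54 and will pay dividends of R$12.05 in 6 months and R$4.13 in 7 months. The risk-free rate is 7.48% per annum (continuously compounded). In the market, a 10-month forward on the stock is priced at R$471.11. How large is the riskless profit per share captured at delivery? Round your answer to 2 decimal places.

R$19.86 per share

PV(dividends) I = 12.05·e^(−0.0748·6/12) + 4.13·e^(−0.0748·7/12) = 15.5613
Fair forward F* = (S − I)·e^(rT) = (439.54 − 15.5613)·e^0.062333 = 423.9787 × 1.064317 = 451.2477
Market R$471.11 > fair 451.2477: forward overpriced → cash-and-carry (borrow at r, buy the stock and collect the dividends, short the forward).
Profit at T = |F_mkt − F*| = |471.11 − 451.2477| = R$19.86 per share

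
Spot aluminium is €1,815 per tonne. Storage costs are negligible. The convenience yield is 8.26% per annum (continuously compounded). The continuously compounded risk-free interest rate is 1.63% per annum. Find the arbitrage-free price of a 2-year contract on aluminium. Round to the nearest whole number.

€1,590 per tonne

Net carry = r + u − y = 0.0163 + 0.0000 − 0.0826 = -0.0663
F = S·e^((r+u−y)T) = 1815 · e^(-0.0663 × 2) = 1815 · e^-0.132600
= 1815 × 0.875815 = €1,590 per tonne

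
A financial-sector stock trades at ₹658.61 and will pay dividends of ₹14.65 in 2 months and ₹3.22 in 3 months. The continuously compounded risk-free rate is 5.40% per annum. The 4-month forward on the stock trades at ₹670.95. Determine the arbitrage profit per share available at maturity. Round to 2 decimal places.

₹18.39 per share

PV(dividends) I = 14.65·e^(−0.0540·2/12) + 3.22·e^(−0.0540·3/12) = 17.6956
Fair forward F* = (S − I)·e^(rT) = (658.61 − 17.6956)·e^0.018000 = 640.9144 × 1.018163 = 652.5553
Market ₹670.95 > fair 652.5553: forward overpriced → cash-and-carry (borrow at r, buy the stock and collect the dividends, short the forward).
Profit at T = |F_mkt − F*| = |670.95 − 652.5553| = ₹18.39 per share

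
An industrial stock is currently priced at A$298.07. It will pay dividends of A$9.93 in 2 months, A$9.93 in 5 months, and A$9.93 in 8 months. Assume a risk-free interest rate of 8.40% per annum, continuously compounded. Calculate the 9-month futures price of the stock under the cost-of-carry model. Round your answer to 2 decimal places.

A$286.81

PV(dividends) I = 9.93·e^(−0.0840·2/12) + 9.93·e^(−0.0840·5/12) + 9.93·e^(−0.0840·8/12)
I = 9.7919 + 9.5885 + 9.3892 = 28.7696
F = (S − I)·e^(rT) = (298.07 − 28.7696) · e^(0.0840·9/12)
= 269.3004 · e^0.063000 = 269.3004 × 1.065027 = A$286.81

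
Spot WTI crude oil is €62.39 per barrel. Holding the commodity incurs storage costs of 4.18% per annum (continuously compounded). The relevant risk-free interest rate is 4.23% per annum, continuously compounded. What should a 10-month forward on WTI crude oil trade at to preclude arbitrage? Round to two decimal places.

€66.92 per barrel

Net carry = r + u − y = 0.0423 + 0.0418 − 0.0000 = 0.0841
F = S·e^((r+u−y)T) = 62.39 · e^(0.0841 × 10/12) = 62.39 · e^0.070083
= 62.39 × 1.072597 = €66.92 per barrel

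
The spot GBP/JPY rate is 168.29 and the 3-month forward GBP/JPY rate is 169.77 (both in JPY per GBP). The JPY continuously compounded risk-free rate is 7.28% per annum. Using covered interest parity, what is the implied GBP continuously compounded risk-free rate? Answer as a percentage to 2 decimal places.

3.78%

F = S·e^((r_JPY − r_GBP)T) ⇒ r_GBP = r_JPY − ln(F/S)/T
ln(169.77/168.29) = 0.008756; /(3/12) = 0.035024
r_GBP = 0.0728 − 0.035024 = 0.037776
r_GBP = 3.78%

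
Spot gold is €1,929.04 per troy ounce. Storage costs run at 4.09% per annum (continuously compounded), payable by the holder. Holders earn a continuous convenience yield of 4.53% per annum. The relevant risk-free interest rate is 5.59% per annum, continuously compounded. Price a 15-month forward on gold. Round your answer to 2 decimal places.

€2,057.31 per troy ounce

Net carry = r + u − y = 0.0559 + 0.0409 − 0.0453 = 0.0515
F = S·e^((r+u−y)T) = 1929.04 · e^(0.0515 × 15/12) = 1929.04 · e^0.06437500
= 1929.04 × 1.06649226 = €2,057.31 per troy ounce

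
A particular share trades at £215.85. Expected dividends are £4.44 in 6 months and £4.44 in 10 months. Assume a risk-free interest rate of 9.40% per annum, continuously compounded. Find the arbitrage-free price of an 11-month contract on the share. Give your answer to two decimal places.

PV(dividends) I = 4.44·e^(−0.0940·6/12) + 4.44·e^(−0.0940·10/12)
I = 4.2361 + 4.1055 = 8.3416
F = (S − I)·e^(rT) = (215.85 − 8.3416) · e^(0.0940·11/12)
= 207.5084 · e^0.086167 = 207.5084 × 1.089988 = £226.18

£226.18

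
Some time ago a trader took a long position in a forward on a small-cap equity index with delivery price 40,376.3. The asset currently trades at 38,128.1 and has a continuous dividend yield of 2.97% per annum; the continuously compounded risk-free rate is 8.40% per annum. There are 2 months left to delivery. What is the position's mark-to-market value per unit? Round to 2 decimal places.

-1875.14

Current fair forward for the remaining 2 months: F = S·e^((r − q)·T), (r − q) = 0.0840 − 0.0297 = 0.0543
F = 38128.1 · e^(0.0543 × 2/12) = 38128.1 × 1.00909108 = 38474.7256
Value of long forward = (F − K)·e^(−rT) = (38474.7256 − 40376.3) · e^(−0.0840·2/12)
= -1901.5744 × 0.98609754 = -1875.14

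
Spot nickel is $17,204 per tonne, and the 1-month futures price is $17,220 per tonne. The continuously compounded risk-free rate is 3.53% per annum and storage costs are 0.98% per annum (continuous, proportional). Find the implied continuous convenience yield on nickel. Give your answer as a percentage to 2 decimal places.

F = S·e^((r+u−y)T) ⇒ (r+u−y) = ln(F/S)/T
ln(17220/17204) = 0.000930; /T ⇒ 0.011160
y = r + u − ln(F/S)/T = 0.0353 + 0.0098 − 0.011160 = 0.033940
y = 3.39%

3.39%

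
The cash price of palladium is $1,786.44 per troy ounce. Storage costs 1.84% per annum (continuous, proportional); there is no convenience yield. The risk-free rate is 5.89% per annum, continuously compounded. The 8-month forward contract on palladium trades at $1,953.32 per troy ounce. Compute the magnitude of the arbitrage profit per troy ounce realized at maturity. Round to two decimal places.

Fair forward: F* = S·e^(carry·T), with carry = (r + u) = 0.0589 + 0.0184 = 0.0773
F* = 1786.44 · e^(0.0773 × 8/12) = 1786.44 · e^0.05153333 = 1786.44 × 1.05288428 = $1880.9146
Market $1953.32 > fair $1880.9146: forward overpriced → cash-and-carry (buy spot, short the forward).
At maturity, profit = |F_mkt − F*| = |1953.32 − 1880.9146| = $72.41 per troy ounce

$72.41 per troy ounce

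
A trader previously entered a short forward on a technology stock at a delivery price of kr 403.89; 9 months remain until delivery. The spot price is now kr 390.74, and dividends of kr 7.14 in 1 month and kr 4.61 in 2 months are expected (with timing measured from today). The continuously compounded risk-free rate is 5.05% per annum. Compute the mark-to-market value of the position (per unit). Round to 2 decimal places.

kr 9.82

PV(remaining dividends) I = 7.14·e^(−0.0505·1/12) + 4.61·e^(−0.0505·2/12) = 11.6814
Current forward F = (S − I)·e^(rT) = (390.74 − 11.6814)·e^(0.0505·9/12) = 379.0586 × 1.038601 = 393.6906
Value (long) = (F − K)·e^(−rT) = (393.6906 − 403.89) × 0.962833 = -9.8203
Short position value = −(long value) = kr 9.82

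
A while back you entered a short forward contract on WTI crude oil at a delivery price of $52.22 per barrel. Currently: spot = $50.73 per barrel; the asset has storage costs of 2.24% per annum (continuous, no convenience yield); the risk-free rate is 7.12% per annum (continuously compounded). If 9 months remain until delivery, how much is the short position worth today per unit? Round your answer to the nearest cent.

-$2.08 per barrel

Current fair forward for the remaining 9 months: F = S·e^((r + u)·T), (r + u) = 0.0712 + 0.0224 = 0.0936
F = 50.73 · e^(0.0936 × 9/12) = 50.73 × 1.072723 = 54.4192
Value of long forward = (F − K)·e^(−rT) = (54.4192 − 52.22) · e^(−0.0712·9/12)
= 2.1992 × 0.948001 = 2.08
Short position value = −(long value) = -$2.08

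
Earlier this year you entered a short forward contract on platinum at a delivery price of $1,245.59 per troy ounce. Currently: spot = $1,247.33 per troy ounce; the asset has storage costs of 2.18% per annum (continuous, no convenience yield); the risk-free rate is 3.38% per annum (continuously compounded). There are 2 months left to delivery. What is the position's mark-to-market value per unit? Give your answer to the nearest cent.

-$13.28 per troy ounce

Current fair forward for the remaining 2 months: F = S·e^((r + u)·T), (r + u) = 0.0338 + 0.0218 = 0.0556
F = 1247.33 · e^(0.0556 × 2/12) = 1247.33 × 1.00930974 = 1258.9423
Value of long forward = (F − K)·e^(−rT) = (1258.9423 − 1245.59) · e^(−0.0338·2/12)
= 13.3523 × 0.99438250 = 13.28
Short position value = −(long value) = -$13.28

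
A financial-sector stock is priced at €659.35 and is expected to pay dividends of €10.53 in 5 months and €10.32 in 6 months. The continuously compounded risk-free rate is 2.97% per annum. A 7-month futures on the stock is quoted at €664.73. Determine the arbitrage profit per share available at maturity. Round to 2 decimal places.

€14.79 per share

PV(dividends) I = 10.53·e^(−0.0297·5/12) + 10.32·e^(−0.0297·6/12) = 20.5684
Fair futures F* = (S − I)·e^(rT) = (659.35 − 20.5684)·e^0.017325 = 638.7816 × 1.017476 = 649.9449
Market €664.73 > fair 649.9449: forward overpriced → cash-and-carry (borrow at r, buy the stock and collect the dividends, short the forward).
Profit at T = |F_mkt − F*| = |664.73 − 649.9449| = €14.79 per share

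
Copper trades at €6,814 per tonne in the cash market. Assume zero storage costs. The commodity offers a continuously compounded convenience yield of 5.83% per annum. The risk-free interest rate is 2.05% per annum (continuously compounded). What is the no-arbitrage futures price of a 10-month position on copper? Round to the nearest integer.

Net carry = r + u − y = 0.0205 + 0.0000 − 0.0583 = -0.0378
F = S·e^((r+u−y)T) = 6814 · e^(-0.0378 × 10/12) = 6814 · e^-0.031500
= 6814 × 0.968991 = €6,603 per tonne

€6,603 per tonne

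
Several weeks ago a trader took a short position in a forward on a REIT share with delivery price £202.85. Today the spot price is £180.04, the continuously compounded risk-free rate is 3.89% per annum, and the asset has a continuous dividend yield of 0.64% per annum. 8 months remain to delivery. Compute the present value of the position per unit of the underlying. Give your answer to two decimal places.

£18.38

Current fair forward for the remaining 8 months: F = S·e^((r − q)·T), (r − q) = 0.0389 − 0.0064 = 0.0325
F = 180.04 · e^(0.0325 × 8/12) = 180.04 × 1.021903 = 183.9834
Value of long forward = (F − K)·e^(−rT) = (183.9834 − 202.85) · e^(−0.0389·8/12)
= -18.8666 × 0.974400 = -18.38
Short position value = −(long value) = £18.38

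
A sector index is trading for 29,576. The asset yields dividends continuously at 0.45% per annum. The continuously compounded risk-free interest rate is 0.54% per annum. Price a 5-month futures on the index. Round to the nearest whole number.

F = S·e^((r − q)T) = 29576 · e^((0.0054 − 0.0045) × 5/12)
= 29576 · e^0.000375 = 29576 × 1.000375
F = 29,587

29,587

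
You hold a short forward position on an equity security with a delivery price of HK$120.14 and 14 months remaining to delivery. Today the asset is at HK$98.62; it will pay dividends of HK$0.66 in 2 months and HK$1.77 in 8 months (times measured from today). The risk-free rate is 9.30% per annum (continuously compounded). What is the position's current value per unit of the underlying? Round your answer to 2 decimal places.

PV(remaining dividends) I = 0.66·e^(−0.0930·2/12) + 1.77·e^(−0.0930·8/12) = 2.3134
Current forward F = (S − I)·e^(rT) = (98.62 − 2.3134)·e^(0.0930·14/12) = 96.3066 × 1.114605 = 107.3438
Value (long) = (F − K)·e^(−rT) = (107.3438 − 120.14) × 0.897179 = -11.4805
Short position value = −(long value) = HK$11.48

HK$11.48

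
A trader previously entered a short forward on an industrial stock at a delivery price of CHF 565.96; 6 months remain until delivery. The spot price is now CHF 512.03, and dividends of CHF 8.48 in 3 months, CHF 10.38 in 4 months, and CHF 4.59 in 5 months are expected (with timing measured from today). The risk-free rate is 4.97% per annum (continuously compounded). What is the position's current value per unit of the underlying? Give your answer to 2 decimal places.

CHF 63.12

PV(remaining dividends) I = 8.48·e^(−0.0497·3/12) + 10.38·e^(−0.0497·4/12) + 4.59·e^(−0.0497·5/12) = 23.0807
Current forward F = (S − I)·e^(rT) = (512.03 − 23.0807)·e^(0.0497·6/12) = 488.9493 × 1.025161 = 501.2518
Value (long) = (F − K)·e^(−rT) = (501.2518 − 565.96) × 0.975456 = -63.1200
Short position value = −(long value) = CHF 63.12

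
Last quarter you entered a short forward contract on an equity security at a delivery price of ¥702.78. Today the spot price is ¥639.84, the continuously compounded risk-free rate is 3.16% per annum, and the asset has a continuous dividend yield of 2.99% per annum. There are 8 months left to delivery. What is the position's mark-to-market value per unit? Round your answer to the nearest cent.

Current fair forward for the remaining 8 months: F = S·e^((r − q)·T), (r − q) = 0.0316 − 0.0299 = 0.0017
F = 639.84 · e^(0.0017 × 8/12) = 639.84 × 1.001134 = 640.5656
Value of long forward = (F − K)·e^(−rT) = (640.5656 − 702.78) · e^(−0.0316·8/12)
= -62.2144 × 0.979154 = -60.92
Short position value = −(long value) = ¥60.92

¥60.92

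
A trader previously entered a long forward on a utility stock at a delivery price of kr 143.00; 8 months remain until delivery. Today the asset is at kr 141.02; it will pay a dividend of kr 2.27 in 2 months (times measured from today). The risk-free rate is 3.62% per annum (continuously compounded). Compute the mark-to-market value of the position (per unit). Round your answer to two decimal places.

-kr 0.83

PV(remaining dividends) I = 2.27·e^(−0.0362·2/12) = 2.2563
Current forward F = (S − I)·e^(rT) = (141.02 − 2.2563)·e^(0.0362·8/12) = 138.7637 × 1.024427 = 142.1533
Value (long) = (F − K)·e^(−rT) = (142.1533 − 143.00) × 0.976156 = -0.8265
Value = -kr 0.83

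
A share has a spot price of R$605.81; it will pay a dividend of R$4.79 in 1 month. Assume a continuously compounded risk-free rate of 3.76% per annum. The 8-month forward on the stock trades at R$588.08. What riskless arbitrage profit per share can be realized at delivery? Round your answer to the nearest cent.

PV(dividends) I = 4.79·e^(−0.0376·1/12) = 4.7750
Fair forward F* = (S − I)·e^(rT) = (605.81 − 4.7750)·e^0.025067 = 601.0350 × 1.025384 = 616.2917
Market R$588.08 < fair 616.2917: forward underpriced → reverse cash-and-carry (short the stock, invest proceeds at r, pay the dividends, go long the forward).
Profit at T = |F_mkt − F*| = |588.08 − 616.2917| = R$28.21 per share

R$28.21 per share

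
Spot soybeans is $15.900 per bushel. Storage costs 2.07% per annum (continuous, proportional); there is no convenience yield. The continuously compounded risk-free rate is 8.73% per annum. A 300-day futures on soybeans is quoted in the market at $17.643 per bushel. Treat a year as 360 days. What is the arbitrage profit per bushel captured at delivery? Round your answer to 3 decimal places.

Fair futures: F* = S·e^(carry·T), with carry = (r + u) = 0.0873 + 0.0207 = 0.1080
F* = 15.900 · e^(0.1080 × 300/360) = 15.900 · e^0.090000 = 15.900 × 1.094174 = $17.3974
Market $17.643 > fair $17.3974: forward overpriced → cash-and-carry (buy spot, short the forward).
At maturity, profit = |F_mkt − F*| = |17.643 − 17.3974| = $0.246 per bushel

$0.246 per bushel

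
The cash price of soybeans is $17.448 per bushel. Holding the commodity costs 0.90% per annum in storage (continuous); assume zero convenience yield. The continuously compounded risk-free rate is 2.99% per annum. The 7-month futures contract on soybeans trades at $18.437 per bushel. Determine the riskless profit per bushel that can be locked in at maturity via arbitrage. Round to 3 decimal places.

Fair futures: F* = S·e^(carry·T), with carry = (r + u) = 0.0299 + 0.0090 = 0.0389
F* = 17.448 · e^(0.0389 × 7/12) = 17.448 · e^0.022692 = 17.448 × 1.022951 = $17.8484
Market $18.437 > fair $17.8484: forward overpriced → cash-and-carry (buy spot, short the forward).
At maturity, profit = |F_mkt − F*| = |18.437 − 17.8484| = $0.589 per bushel

$0.589 per bushel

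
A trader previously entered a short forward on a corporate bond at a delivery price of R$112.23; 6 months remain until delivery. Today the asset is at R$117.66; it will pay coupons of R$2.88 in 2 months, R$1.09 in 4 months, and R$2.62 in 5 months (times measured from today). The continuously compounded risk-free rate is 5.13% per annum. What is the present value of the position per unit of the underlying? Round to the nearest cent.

-R$1.78

PV(remaining coupons) I = 2.88·e^(−0.0513·2/12) + 1.09·e^(−0.0513·4/12) + 2.62·e^(−0.0513·5/12) = 6.4916
Current forward F = (S − I)·e^(rT) = (117.66 − 6.4916)·e^(0.0513·6/12) = 111.1684 × 1.025982 = 114.0568
Value (long) = (F − K)·e^(−rT) = (114.0568 − 112.23) × 0.974676 = 1.7805
Short position value = −(long value) = -R$1.78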